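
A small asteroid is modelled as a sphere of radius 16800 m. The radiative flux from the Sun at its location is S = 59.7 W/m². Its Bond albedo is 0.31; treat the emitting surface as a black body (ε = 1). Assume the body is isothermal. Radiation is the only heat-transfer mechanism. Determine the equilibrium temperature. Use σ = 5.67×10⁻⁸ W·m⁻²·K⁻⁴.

At equilibrium, absorbed power = emitted power.
Absorbing cross-section = πr² = 8.867×10⁸ m²; emitting surface = 4πr² = 3.547×10⁹ m² (ratio 4).
(1−a)S·A_cross = εσ·A_surf·T⁴  ⇒  T⁴ = (1−a)S/(4σ).
T⁴ = 0.690·59.7/(4·5.67×10⁻⁸) = 1.816×10⁸ K⁴.
T = (1.816×10⁸)^(1/4).

T ≈ 116 K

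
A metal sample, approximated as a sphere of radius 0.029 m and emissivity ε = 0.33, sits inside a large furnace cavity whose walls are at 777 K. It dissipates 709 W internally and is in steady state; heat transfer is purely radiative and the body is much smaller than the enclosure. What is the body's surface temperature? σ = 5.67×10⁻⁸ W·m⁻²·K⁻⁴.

For a small grey body in a large enclosure, net radiated power = εσA(T⁴ − T_w⁴).
Steady state: P = εσA(T⁴ − T_w⁴) with A = 4πr² = 0.01057 m².
T⁴ = P/(εσA) + T_w⁴ = 709/(0.33·5.67×10⁻⁸·0.01057) + (777)⁴
    = 3.585×10¹² + 3.645×10¹¹ = 3.950×10¹² K⁴.

T ≈ 1410 K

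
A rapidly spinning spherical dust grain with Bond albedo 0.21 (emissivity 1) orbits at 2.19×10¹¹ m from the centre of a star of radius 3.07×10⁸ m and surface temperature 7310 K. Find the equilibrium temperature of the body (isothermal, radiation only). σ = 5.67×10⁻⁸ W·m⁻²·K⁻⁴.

T ≈ 182 K

The star's surface emits σT_*⁴; at distance d the flux is S = σT_*⁴(R_*/d)².
S = 5.67×10⁻⁸·(7310)⁴·(3.07×10⁸/2.19×10¹¹)² = 318.2 W/m².
For an isothermal sphere T⁴ = (1−a)S/(4σ) = 1.108×10⁹ K⁴.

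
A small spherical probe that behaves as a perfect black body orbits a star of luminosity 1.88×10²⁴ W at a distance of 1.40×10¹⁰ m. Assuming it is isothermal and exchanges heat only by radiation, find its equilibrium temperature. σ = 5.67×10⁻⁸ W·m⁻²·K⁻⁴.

T ≈ 241 K

First find the stellar flux at distance d: S = L/(4πd²) = 1.88×10²⁴/(4π·(1.40×10¹⁰)²) = 763.3 W/m².
For an isothermal sphere, absorbed (1−a)S·πr² = emitted σ·4πr²·T⁴, so T⁴ = (1−a)S/(4σ).
T⁴ = 1.00·763.3/(4·5.67×10⁻⁸) = 3.365×10⁹ K⁴.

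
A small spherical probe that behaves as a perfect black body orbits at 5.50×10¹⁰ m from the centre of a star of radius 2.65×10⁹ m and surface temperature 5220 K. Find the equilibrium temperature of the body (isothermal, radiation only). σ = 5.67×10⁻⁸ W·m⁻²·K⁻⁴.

The star's surface emits σT_*⁴; at distance d the flux is S = σT_*⁴(R_*/d)².
S = 5.67×10⁻⁸·(5220)⁴·(2.65×10⁹/5.50×10¹⁰)² = 97730 W/m².
For an isothermal sphere T⁴ = (1−a)S/(4σ) = 4.309×10¹¹ K⁴.

T ≈ 810 K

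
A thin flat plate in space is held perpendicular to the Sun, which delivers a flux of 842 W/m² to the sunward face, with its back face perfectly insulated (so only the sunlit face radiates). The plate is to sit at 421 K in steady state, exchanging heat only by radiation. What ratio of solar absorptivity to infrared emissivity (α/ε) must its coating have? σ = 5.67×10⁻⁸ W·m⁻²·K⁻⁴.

Balance: αS·A = εσ·1A·T⁴ ⇒ α/ε = σT⁴/S.
α/ε = 5.67×10⁻⁸·(421)⁴/842 = 5.67×10⁻⁸·3.141×10¹⁰/842.

α/ε ≈ 2.12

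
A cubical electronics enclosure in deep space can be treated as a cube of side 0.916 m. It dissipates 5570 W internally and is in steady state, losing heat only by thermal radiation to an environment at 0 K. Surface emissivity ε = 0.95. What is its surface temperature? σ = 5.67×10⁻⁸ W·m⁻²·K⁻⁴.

T ≈ 379 K

Steady state: internal power = radiated power, P = εσA T⁴.
Radiating area A = 6L² = 5.034 m².
T⁴ = P/(εσA) = 5570/(0.95·5.67×10⁻⁸·5.034) = 2.054×10¹⁰ K⁴.
T = (2.054×10¹⁰)^(1/4).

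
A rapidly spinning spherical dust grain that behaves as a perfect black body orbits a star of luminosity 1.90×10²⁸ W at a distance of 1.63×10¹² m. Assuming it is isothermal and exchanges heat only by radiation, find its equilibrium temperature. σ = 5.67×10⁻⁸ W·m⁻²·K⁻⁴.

First find the stellar flux at distance d: S = L/(4πd²) = 1.90×10²⁸/(4π·(1.63×10¹²)²) = 569.1 W/m².
For an isothermal sphere, absorbed (1−a)S·πr² = emitted σ·4πr²·T⁴, so T⁴ = (1−a)S/(4σ).
T⁴ = 1.00·569.1/(4·5.67×10⁻⁸) = 2.509×10⁹ K⁴.

T ≈ 224 K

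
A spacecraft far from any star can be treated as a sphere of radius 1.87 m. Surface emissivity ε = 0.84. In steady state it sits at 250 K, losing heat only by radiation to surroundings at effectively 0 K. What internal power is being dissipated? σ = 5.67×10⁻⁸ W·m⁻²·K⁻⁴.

P ≈ 8180 W

Steady state: P = εσA T⁴.
A = 4πr² = 43.94 m²; T⁴ = (250)⁴ = 3.906×10⁹ K⁴.
P = 0.84 × 5.67×10⁻⁸ × 43.94 × 3.906×10⁹.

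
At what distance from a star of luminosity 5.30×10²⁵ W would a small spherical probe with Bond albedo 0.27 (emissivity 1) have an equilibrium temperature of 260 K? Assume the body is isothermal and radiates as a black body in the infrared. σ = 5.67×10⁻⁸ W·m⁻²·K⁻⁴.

For an isothermal black-emitting sphere, (1−a)S·πr² = σ·4πr²·T⁴ ⇒ S = 4σT⁴/(1−a).
S = 4·5.67×10⁻⁸·(260)⁴/0.730 = 1420 W/m².
Flux falls as S = L/(4πd²), so d = √(L/(4πS)) = √(5.30×10²⁵/(4π·1420)).

d ≈ 5.45×10¹⁰ m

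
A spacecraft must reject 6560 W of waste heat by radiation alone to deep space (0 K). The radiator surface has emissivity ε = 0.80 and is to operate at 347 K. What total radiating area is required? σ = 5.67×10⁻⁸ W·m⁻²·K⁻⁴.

A ≈ 9.97 m²

P = εσA T⁴ ⇒ A = P/(εσT⁴).
T⁴ = 1.450×10¹⁰ K⁴.
A = 6560/(0.80 × 5.67×10⁻⁸ × 1.450×10¹⁰).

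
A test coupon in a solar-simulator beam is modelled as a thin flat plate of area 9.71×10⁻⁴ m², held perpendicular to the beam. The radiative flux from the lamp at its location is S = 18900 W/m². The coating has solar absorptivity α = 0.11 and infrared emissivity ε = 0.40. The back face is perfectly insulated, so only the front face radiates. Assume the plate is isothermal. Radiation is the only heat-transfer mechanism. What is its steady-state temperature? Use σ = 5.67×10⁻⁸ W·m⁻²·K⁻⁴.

At equilibrium, absorbed power = emitted power.
Absorbing cross-section = A = 9.710×10⁻⁴ m²; emitting surface = A = 9.710×10⁻⁴ m² (ratio 1).
αS·A_cross = εσ·A_surf·T⁴  ⇒  T⁴ = αS/(ε·1σ).
T⁴ = 0.110·18900/(0.40·1·5.67×10⁻⁸) = 9.167×10¹⁰ K⁴.
T = (9.167×10¹⁰)^(1/4).

T ≈ 550 K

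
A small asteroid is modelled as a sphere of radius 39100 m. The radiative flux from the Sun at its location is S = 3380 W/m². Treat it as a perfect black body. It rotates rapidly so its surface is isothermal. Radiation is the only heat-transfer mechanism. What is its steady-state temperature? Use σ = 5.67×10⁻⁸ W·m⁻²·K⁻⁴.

At equilibrium, absorbed power = emitted power.
Absorbing cross-section = πr² = 4.803×10⁹ m²; emitting surface = 4πr² = 1.921×10¹⁰ m² (ratio 4).
S·A_cross = εσ·A_surf·T⁴  ⇒  T⁴ = S/(4σ).
T⁴ = 1.00·3380/(4·5.67×10⁻⁸) = 1.490×10¹⁰ K⁴.
T = (1.490×10¹⁰)^(1/4).

T ≈ 349 K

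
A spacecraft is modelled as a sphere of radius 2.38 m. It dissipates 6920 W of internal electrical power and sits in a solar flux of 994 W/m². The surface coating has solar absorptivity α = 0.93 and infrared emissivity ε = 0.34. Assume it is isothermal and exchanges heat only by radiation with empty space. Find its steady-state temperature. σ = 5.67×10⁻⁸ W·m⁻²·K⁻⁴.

At steady state, absorbed solar power + internal power = radiated power.
Absorbed: α·S·A_cross = 0.93·994·17.80 = 16450 W (cross-section πr²).
Total input = 16450 + 6920 = 23370 W.
Radiated: εσ·A_surf·T⁴ with A_surf = 4πr² = 71.18 m².
T⁴ = 23370/(0.34·5.67×10⁻⁸·71.18) = 1.703×10¹⁰ K⁴.

T ≈ 361 K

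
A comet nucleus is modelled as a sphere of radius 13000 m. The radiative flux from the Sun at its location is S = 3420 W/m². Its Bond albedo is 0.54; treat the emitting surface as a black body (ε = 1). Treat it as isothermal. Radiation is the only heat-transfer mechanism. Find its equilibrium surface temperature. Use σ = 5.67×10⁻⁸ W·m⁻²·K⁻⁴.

T ≈ 289 K

At equilibrium, absorbed power = emitted power.
Absorbing cross-section = πr² = 5.309×10⁸ m²; emitting surface = 4πr² = 2.124×10⁹ m² (ratio 4).
(1−a)S·A_cross = εσ·A_surf·T⁴  ⇒  T⁴ = (1−a)S/(4σ).
T⁴ = 0.460·3420/(4·5.67×10⁻⁸) = 6.937×10⁹ K⁴.
T = (6.937×10⁹)^(1/4).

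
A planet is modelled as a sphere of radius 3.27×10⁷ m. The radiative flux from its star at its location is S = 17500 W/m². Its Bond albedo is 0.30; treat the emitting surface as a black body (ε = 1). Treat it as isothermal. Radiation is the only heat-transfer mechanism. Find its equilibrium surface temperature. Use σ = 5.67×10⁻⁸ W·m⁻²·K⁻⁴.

T ≈ 482 K

At equilibrium, absorbed power = emitted power.
Absorbing cross-section = πr² = 3.359×10¹⁵ m²; emitting surface = 4πr² = 1.344×10¹⁶ m² (ratio 4).
(1−a)S·A_cross = εσ·A_surf·T⁴  ⇒  T⁴ = (1−a)S/(4σ).
T⁴ = 0.700·17500/(4·5.67×10⁻⁸) = 5.401×10¹⁰ K⁴.
T = (5.401×10¹⁰)^(1/4).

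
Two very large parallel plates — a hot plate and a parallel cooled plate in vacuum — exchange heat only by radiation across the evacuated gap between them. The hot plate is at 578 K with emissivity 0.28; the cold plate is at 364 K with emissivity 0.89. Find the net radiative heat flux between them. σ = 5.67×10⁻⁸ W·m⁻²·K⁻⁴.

q ≈ 1440 W/m²

For two infinite grey parallel plates, q = σ(T₁⁴ − T₂⁴)/(1/ε₁ + 1/ε₂ − 1).
T₁⁴ − T₂⁴ = 1.116×10¹¹ − 1.756×10¹⁰ = 9.406×10¹⁰ K⁴.
1/ε₁ + 1/ε₂ − 1 = 3.571 + 1.124 − 1 = 3.695.
q = 5.67×10⁻⁸ × 9.406×10¹⁰ / 3.695.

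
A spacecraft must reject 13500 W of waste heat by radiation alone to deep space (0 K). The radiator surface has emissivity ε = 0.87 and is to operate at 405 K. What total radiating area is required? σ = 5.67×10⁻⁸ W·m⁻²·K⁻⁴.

A ≈ 10.2 m²

P = εσA T⁴ ⇒ A = P/(εσT⁴).
T⁴ = 2.690×10¹⁰ K⁴.
A = 13500/(0.87 × 5.67×10⁻⁸ × 2.690×10¹⁰).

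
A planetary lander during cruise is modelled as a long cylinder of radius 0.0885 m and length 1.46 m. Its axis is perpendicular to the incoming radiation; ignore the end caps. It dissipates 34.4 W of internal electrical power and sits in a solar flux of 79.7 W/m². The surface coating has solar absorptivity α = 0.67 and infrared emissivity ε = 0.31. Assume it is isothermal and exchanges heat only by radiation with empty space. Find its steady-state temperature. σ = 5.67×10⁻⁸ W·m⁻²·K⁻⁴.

At steady state, absorbed solar power + internal power = radiated power.
Absorbed: α·S·A_cross = 0.67·79.7·0.2584 = 13.80 W (cross-section 2rL).
Total input = 13.80 + 34.4 = 48.20 W.
Radiated: εσ·A_surf·T⁴ with A_surf = 2πrL = 0.8119 m².
T⁴ = 48.20/(0.31·5.67×10⁻⁸·0.8119) = 3.378×10⁹ K⁴.

T ≈ 241 K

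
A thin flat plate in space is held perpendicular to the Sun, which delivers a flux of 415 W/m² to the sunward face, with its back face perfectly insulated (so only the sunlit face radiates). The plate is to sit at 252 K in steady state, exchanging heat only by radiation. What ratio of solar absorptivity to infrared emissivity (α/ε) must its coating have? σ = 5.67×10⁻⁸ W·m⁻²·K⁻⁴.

α/ε ≈ 0.551

Balance: αS·A = εσ·1A·T⁴ ⇒ α/ε = σT⁴/S.
α/ε = 5.67×10⁻⁸·(252)⁴/415 = 5.67×10⁻⁸·4.033×10⁹/415.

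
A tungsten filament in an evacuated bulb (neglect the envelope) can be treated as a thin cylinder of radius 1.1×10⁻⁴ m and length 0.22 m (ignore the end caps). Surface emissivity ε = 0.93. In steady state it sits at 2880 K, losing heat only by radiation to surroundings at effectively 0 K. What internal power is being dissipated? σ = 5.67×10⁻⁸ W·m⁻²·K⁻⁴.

P ≈ 552 W

Steady state: P = εσA T⁴.
A = 2πrL = 1.521×10⁻⁴ m²; T⁴ = (2880)⁴ = 6.880×10¹³ K⁴.
P = 0.93 × 5.67×10⁻⁸ × 1.521×10⁻⁴ × 6.880×10¹³.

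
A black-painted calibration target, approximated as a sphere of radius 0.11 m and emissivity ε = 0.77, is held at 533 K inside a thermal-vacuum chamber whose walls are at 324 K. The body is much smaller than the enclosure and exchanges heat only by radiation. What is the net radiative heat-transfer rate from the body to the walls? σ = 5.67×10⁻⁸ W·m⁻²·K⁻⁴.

For a small grey body in a large enclosure: P_net = εσA(T_body⁴ − T_wall⁴).
A = 4πr² = 0.1521 m²; T_body⁴ − T_wall⁴ = 8.071×10¹⁰ − 1.102×10¹⁰ = 6.969×10¹⁰ K⁴.
|P_net| = 0.77·5.67×10⁻⁸·0.1521·6.969×10¹⁰.

P_net ≈ 463 W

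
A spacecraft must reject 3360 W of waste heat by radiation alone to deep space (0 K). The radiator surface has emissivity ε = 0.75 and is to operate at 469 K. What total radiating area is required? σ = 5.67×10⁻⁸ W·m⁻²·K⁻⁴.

P = εσA T⁴ ⇒ A = P/(εσT⁴).
T⁴ = 4.838×10¹⁰ K⁴.
A = 3360/(0.75 × 5.67×10⁻⁸ × 4.838×10¹⁰).

A ≈ 1.63 m²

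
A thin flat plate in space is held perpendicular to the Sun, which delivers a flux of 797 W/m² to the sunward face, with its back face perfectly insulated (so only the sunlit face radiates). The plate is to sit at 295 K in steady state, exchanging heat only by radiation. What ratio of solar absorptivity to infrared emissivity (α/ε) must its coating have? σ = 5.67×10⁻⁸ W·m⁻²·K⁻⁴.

α/ε ≈ 0.539

Balance: αS·A = εσ·1A·T⁴ ⇒ α/ε = σT⁴/S.
α/ε = 5.67×10⁻⁸·(295)⁴/797 = 5.67×10⁻⁸·7.573×10⁹/797.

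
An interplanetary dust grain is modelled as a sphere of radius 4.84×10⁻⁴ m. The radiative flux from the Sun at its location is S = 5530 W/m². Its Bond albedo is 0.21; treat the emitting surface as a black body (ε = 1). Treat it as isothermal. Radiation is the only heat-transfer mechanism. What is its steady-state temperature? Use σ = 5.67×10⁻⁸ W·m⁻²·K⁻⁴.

T ≈ 373 K

At equilibrium, absorbed power = emitted power.
Absorbing cross-section = πr² = 7.359×10⁻⁷ m²; emitting surface = 4πr² = 2.944×10⁻⁶ m² (ratio 4).
(1−a)S·A_cross = εσ·A_surf·T⁴  ⇒  T⁴ = (1−a)S/(4σ).
T⁴ = 0.790·5530/(4·5.67×10⁻⁸) = 1.926×10¹⁰ K⁴.
T = (1.926×10¹⁰)^(1/4).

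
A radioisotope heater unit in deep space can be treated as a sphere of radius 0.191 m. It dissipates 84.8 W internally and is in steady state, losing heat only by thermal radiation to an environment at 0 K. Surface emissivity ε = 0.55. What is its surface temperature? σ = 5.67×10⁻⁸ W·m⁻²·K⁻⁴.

Steady state: internal power = radiated power, P = εσA T⁴.
Radiating area A = 4πr² = 0.4584 m².
T⁴ = P/(εσA) = 84.8/(0.55·5.67×10⁻⁸·0.4584) = 5.932×10⁹ K⁴.
T = (5.932×10⁹)^(1/4).

T ≈ 278 K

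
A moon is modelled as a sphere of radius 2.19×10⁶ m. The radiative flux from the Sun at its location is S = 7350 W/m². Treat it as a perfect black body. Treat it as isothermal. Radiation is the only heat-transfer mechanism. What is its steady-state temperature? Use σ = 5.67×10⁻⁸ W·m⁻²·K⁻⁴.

T ≈ 424 K

At equilibrium, absorbed power = emitted power.
Absorbing cross-section = πr² = 1.507×10¹³ m²; emitting surface = 4πr² = 6.027×10¹³ m² (ratio 4).
S·A_cross = εσ·A_surf·T⁴  ⇒  T⁴ = S/(4σ).
T⁴ = 1.00·7350/(4·5.67×10⁻⁸) = 3.241×10¹⁰ K⁴.
T = (3.241×10¹⁰)^(1/4).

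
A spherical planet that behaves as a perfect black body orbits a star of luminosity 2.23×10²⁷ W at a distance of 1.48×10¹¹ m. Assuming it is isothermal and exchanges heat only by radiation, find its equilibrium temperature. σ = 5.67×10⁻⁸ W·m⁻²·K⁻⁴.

First find the stellar flux at distance d: S = L/(4πd²) = 2.23×10²⁷/(4π·(1.48×10¹¹)²) = 8102 W/m².
For an isothermal sphere, absorbed (1−a)S·πr² = emitted σ·4πr²·T⁴, so T⁴ = (1−a)S/(4σ).
T⁴ = 1.00·8102/(4·5.67×10⁻⁸) = 3.572×10¹⁰ K⁴.

T ≈ 435 K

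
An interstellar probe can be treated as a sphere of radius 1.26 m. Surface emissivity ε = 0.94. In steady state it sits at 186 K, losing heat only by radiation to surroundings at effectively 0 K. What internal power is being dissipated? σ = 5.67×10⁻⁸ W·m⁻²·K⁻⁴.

P ≈ 1270 W

Steady state: P = εσA T⁴.
A = 4πr² = 19.95 m²; T⁴ = (186)⁴ = 1.197×10⁹ K⁴.
P = 0.94 × 5.67×10⁻⁸ × 19.95 × 1.197×10⁹.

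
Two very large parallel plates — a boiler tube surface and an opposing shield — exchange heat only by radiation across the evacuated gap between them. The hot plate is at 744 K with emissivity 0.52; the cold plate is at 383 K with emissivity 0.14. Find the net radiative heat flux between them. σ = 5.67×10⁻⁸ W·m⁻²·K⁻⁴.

For two infinite grey parallel plates, q = σ(T₁⁴ − T₂⁴)/(1/ε₁ + 1/ε₂ − 1).
T₁⁴ − T₂⁴ = 3.064×10¹¹ − 2.152×10¹⁰ = 2.849×10¹¹ K⁴.
1/ε₁ + 1/ε₂ − 1 = 1.923 + 7.143 − 1 = 8.066.
q = 5.67×10⁻⁸ × 2.849×10¹¹ / 8.066.

q ≈ 2000 W/m²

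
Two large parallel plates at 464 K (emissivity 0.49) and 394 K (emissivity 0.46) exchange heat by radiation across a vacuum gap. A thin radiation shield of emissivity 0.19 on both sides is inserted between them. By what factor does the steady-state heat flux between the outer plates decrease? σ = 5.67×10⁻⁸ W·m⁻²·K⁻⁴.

Without shield: q₀ = σΔ(T⁴)/(1/ε₁+1/ε₂−1) with denominator 3.215.
With shield the two gaps are in series; the resistances add: (1/ε₁+1/ε_s−1)+(1/ε_s+1/ε₂−1) = 6.304+6.437 = 12.74.
Heat-flux ratio q₀/q = 12.74/3.215.

factor ≈ 3.96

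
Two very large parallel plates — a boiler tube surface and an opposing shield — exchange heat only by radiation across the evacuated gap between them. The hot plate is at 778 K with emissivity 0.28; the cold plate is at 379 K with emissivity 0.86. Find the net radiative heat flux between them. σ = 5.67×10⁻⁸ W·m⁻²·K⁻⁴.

For two infinite grey parallel plates, q = σ(T₁⁴ − T₂⁴)/(1/ε₁ + 1/ε₂ − 1).
T₁⁴ − T₂⁴ = 3.664×10¹¹ − 2.063×10¹⁰ = 3.457×10¹¹ K⁴.
1/ε₁ + 1/ε₂ − 1 = 3.571 + 1.163 − 1 = 3.734.
q = 5.67×10⁻⁸ × 3.457×10¹¹ / 3.734.

q ≈ 5250 W/m²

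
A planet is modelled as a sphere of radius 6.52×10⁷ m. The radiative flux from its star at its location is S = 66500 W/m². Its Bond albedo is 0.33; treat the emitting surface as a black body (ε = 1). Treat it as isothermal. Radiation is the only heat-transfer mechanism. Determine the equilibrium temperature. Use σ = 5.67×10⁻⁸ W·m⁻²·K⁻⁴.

T ≈ 666 K

At equilibrium, absorbed power = emitted power.
Absorbing cross-section = πr² = 1.336×10¹⁶ m²; emitting surface = 4πr² = 5.342×10¹⁶ m² (ratio 4).
(1−a)S·A_cross = εσ·A_surf·T⁴  ⇒  T⁴ = (1−a)S/(4σ).
T⁴ = 0.670·66500/(4·5.67×10⁻⁸) = 1.965×10¹¹ K⁴.
T = (1.965×10¹¹)^(1/4).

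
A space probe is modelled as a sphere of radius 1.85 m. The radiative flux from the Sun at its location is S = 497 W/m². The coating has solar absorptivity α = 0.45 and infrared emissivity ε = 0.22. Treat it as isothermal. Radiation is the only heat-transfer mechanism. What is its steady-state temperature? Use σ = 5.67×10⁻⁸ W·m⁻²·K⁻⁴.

At equilibrium, absorbed power = emitted power.
Absorbing cross-section = πr² = 10.75 m²; emitting surface = 4πr² = 43.01 m² (ratio 4).
αS·A_cross = εσ·A_surf·T⁴  ⇒  T⁴ = αS/(ε·4σ).
T⁴ = 0.450·497/(0.22·4·5.67×10⁻⁸) = 4.482×10⁹ K⁴.
T = (4.482×10⁹)^(1/4).

T ≈ 259 K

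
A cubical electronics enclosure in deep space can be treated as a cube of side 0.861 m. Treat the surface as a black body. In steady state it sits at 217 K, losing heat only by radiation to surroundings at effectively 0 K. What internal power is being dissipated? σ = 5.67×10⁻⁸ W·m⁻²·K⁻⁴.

P ≈ 559 W

Steady state: P = εσA T⁴.
A = 6L² = 4.448 m²; T⁴ = (217)⁴ = 2.217×10⁹ K⁴.
P = 1.0 × 5.67×10⁻⁸ × 4.448 × 2.217×10⁹.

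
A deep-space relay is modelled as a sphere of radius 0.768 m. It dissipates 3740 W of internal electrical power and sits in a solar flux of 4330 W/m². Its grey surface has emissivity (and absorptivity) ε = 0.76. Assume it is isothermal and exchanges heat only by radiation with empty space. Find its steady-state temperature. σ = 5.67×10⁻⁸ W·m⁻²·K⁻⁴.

T ≈ 419 K

At steady state, absorbed solar power + internal power = radiated power.
Absorbed: α·S·A_cross = 0.76·4330·1.853 = 6098 W (cross-section πr²).
Total input = 6098 + 3740 = 9838 W.
Radiated: εσ·A_surf·T⁴ with A_surf = 4πr² = 7.412 m².
T⁴ = 9838/(0.76·5.67×10⁻⁸·7.412) = 3.080×10¹⁰ K⁴.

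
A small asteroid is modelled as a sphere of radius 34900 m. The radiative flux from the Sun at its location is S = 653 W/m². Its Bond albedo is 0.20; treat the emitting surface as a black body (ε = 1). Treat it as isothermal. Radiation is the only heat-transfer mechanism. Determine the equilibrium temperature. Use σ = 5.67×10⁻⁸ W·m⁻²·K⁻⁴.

At equilibrium, absorbed power = emitted power.
Absorbing cross-section = πr² = 3.826×10⁹ m²; emitting surface = 4πr² = 1.531×10¹⁰ m² (ratio 4).
(1−a)S·A_cross = εσ·A_surf·T⁴  ⇒  T⁴ = (1−a)S/(4σ).
T⁴ = 0.800·653/(4·5.67×10⁻⁸) = 2.303×10⁹ K⁴.
T = (2.303×10⁹)^(1/4).

T ≈ 219 K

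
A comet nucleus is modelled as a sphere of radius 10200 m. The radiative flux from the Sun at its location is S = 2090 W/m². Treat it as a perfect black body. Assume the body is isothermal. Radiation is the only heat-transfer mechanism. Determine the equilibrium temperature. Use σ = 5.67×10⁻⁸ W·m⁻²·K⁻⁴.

T ≈ 310 K

At equilibrium, absorbed power = emitted power.
Absorbing cross-section = πr² = 3.269×10⁸ m²; emitting surface = 4πr² = 1.307×10⁹ m² (ratio 4).
S·A_cross = εσ·A_surf·T⁴  ⇒  T⁴ = S/(4σ).
T⁴ = 1.00·2090/(4·5.67×10⁻⁸) = 9.215×10⁹ K⁴.
T = (9.215×10⁹)^(1/4).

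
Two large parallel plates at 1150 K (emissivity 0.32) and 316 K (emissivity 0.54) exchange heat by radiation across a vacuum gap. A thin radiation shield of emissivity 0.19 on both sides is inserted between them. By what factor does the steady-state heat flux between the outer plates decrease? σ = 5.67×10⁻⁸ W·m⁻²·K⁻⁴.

Without shield: q₀ = σΔ(T⁴)/(1/ε₁+1/ε₂−1) with denominator 3.977.
With shield the two gaps are in series; the resistances add: (1/ε₁+1/ε_s−1)+(1/ε_s+1/ε₂−1) = 7.388+6.115 = 13.50.
Heat-flux ratio q₀/q = 13.50/3.977.

factor ≈ 3.40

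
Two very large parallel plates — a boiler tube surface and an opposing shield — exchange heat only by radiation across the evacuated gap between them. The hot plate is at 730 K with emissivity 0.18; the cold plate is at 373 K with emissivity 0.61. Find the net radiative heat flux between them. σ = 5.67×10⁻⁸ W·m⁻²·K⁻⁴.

q ≈ 2420 W/m²

For two infinite grey parallel plates, q = σ(T₁⁴ − T₂⁴)/(1/ε₁ + 1/ε₂ − 1).
T₁⁴ − T₂⁴ = 2.840×10¹¹ − 1.936×10¹⁰ = 2.646×10¹¹ K⁴.
1/ε₁ + 1/ε₂ − 1 = 5.556 + 1.639 − 1 = 6.195.
q = 5.67×10⁻⁸ × 2.646×10¹¹ / 6.195.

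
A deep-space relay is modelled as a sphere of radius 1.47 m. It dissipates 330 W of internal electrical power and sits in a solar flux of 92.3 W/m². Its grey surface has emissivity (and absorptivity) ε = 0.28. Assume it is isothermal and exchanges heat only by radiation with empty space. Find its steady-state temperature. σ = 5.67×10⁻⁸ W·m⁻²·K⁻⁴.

At steady state, absorbed solar power + internal power = radiated power.
Absorbed: α·S·A_cross = 0.28·92.3·6.789 = 175.4 W (cross-section πr²).
Total input = 175.4 + 330 = 505.4 W.
Radiated: εσ·A_surf·T⁴ with A_surf = 4πr² = 27.15 m².
T⁴ = 505.4/(0.28·5.67×10⁻⁸·27.15) = 1.172×10⁹ K⁴.

T ≈ 185 K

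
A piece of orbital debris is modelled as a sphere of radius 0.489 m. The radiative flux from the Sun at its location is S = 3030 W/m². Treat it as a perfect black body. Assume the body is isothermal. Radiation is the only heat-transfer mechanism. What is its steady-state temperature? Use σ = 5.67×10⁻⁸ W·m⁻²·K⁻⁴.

At equilibrium, absorbed power = emitted power.
Absorbing cross-section = πr² = 0.7512 m²; emitting surface = 4πr² = 3.005 m² (ratio 4).
S·A_cross = εσ·A_surf·T⁴  ⇒  T⁴ = S/(4σ).
T⁴ = 1.00·3030/(4·5.67×10⁻⁸) = 1.336×10¹⁰ K⁴.
T = (1.336×10¹⁰)^(1/4).

T ≈ 340 K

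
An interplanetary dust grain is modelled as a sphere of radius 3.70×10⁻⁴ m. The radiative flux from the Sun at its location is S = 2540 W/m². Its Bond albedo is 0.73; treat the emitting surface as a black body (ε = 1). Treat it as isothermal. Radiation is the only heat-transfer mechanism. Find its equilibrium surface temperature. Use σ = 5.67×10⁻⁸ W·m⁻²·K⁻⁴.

T ≈ 234 K

At equilibrium, absorbed power = emitted power.
Absorbing cross-section = πr² = 4.301×10⁻⁷ m²; emitting surface = 4πr² = 1.720×10⁻⁶ m² (ratio 4).
(1−a)S·A_cross = εσ·A_surf·T⁴  ⇒  T⁴ = (1−a)S/(4σ).
T⁴ = 0.270·2540/(4·5.67×10⁻⁸) = 3.024×10⁹ K⁴.
T = (3.024×10⁹)^(1/4).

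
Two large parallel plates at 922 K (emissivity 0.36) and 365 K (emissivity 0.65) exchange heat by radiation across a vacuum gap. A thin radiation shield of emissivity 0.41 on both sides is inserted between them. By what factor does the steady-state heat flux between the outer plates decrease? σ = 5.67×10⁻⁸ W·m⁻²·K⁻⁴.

Without shield: q₀ = σΔ(T⁴)/(1/ε₁+1/ε₂−1) with denominator 3.316.
With shield the two gaps are in series; the resistances add: (1/ε₁+1/ε_s−1)+(1/ε_s+1/ε₂−1) = 4.217+2.977 = 7.194.
Heat-flux ratio q₀/q = 7.194/3.316.

factor ≈ 2.17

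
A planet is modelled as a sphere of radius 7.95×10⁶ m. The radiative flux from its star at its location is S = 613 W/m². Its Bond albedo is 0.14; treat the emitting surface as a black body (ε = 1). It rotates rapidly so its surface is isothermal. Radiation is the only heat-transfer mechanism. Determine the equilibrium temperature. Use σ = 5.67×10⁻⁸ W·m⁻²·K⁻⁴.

T ≈ 220 K

At equilibrium, absorbed power = emitted power.
Absorbing cross-section = πr² = 1.986×10¹⁴ m²; emitting surface = 4πr² = 7.942×10¹⁴ m² (ratio 4).
(1−a)S·A_cross = εσ·A_surf·T⁴  ⇒  T⁴ = (1−a)S/(4σ).
T⁴ = 0.860·613/(4·5.67×10⁻⁸) = 2.324×10⁹ K⁴.
T = (2.324×10⁹)^(1/4).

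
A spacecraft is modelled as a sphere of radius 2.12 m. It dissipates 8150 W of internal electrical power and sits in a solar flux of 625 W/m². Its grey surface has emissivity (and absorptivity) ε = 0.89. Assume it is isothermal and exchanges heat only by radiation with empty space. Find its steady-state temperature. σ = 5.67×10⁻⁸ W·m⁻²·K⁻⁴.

T ≈ 274 K

At steady state, absorbed solar power + internal power = radiated power.
Absorbed: α·S·A_cross = 0.89·625·14.12 = 7854 W (cross-section πr²).
Total input = 7854 + 8150 = 16000 W.
Radiated: εσ·A_surf·T⁴ with A_surf = 4πr² = 56.48 m².
T⁴ = 16000/(0.89·5.67×10⁻⁸·56.48) = 5.615×10⁹ K⁴.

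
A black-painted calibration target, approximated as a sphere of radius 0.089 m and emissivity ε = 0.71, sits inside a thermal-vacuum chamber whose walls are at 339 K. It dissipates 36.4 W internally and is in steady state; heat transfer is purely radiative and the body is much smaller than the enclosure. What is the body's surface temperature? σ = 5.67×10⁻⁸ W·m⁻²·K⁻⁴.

For a small grey body in a large enclosure, net radiated power = εσA(T⁴ − T_w⁴).
Steady state: P = εσA(T⁴ − T_w⁴) with A = 4πr² = 0.09954 m².
T⁴ = P/(εσA) + T_w⁴ = 36.4/(0.71·5.67×10⁻⁸·0.09954) + (339)⁴
    = 9.084×10⁹ + 1.321×10¹⁰ = 2.229×10¹⁰ K⁴.

T ≈ 386 K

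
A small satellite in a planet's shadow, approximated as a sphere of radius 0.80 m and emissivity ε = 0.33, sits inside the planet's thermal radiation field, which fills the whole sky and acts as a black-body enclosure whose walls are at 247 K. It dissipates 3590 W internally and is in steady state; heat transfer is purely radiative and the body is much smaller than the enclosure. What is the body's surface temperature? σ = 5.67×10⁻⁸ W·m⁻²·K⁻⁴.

For a small grey body in a large enclosure, net radiated power = εσA(T⁴ − T_w⁴).
Steady state: P = εσA(T⁴ − T_w⁴) with A = 4πr² = 8.042 m².
T⁴ = P/(εσA) + T_w⁴ = 3590/(0.33·5.67×10⁻⁸·8.042) + (247)⁴
    = 2.386×10¹⁰ + 3.722×10⁹ = 2.758×10¹⁰ K⁴.

T ≈ 408 K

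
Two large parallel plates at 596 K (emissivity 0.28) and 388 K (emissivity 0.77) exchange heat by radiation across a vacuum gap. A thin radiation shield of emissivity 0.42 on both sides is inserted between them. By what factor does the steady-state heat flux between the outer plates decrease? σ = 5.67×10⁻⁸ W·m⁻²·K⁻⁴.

Without shield: q₀ = σΔ(T⁴)/(1/ε₁+1/ε₂−1) with denominator 3.870.
With shield the two gaps are in series; the resistances add: (1/ε₁+1/ε_s−1)+(1/ε_s+1/ε₂−1) = 4.952+2.680 = 7.632.
Heat-flux ratio q₀/q = 7.632/3.870.

factor ≈ 1.97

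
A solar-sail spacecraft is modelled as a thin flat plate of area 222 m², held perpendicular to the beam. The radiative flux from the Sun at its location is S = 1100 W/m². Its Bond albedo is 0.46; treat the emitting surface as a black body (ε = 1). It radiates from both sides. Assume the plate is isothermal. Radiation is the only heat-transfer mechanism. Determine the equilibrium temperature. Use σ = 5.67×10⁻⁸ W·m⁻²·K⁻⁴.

At equilibrium, absorbed power = emitted power.
Absorbing cross-section = A = 222.0 m²; emitting surface = 2A = 444.0 m² (ratio 2).
(1−a)S·A_cross = εσ·A_surf·T⁴  ⇒  T⁴ = (1−a)S/(2σ).
T⁴ = 0.540·1100/(2·5.67×10⁻⁸) = 5.238×10⁹ K⁴.
T = (5.238×10⁹)^(1/4).

T ≈ 269 K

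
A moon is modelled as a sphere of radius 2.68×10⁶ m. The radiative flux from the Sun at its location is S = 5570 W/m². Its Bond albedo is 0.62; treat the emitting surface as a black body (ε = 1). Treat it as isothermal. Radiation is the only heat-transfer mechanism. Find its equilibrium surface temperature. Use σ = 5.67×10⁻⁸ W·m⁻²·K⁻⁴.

At equilibrium, absorbed power = emitted power.
Absorbing cross-section = πr² = 2.256×10¹³ m²; emitting surface = 4πr² = 9.026×10¹³ m² (ratio 4).
(1−a)S·A_cross = εσ·A_surf·T⁴  ⇒  T⁴ = (1−a)S/(4σ).
T⁴ = 0.380·5570/(4·5.67×10⁻⁸) = 9.332×10⁹ K⁴.
T = (9.332×10⁹)^(1/4).

T ≈ 311 K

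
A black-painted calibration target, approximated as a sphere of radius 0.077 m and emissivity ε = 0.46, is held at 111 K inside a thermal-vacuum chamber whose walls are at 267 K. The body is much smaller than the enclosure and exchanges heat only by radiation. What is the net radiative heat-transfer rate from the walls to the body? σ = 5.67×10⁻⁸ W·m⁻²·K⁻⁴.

P_net ≈ 9.58 W

For a small grey body in a large enclosure: P_net = εσA(T_body⁴ − T_wall⁴).
A = 4πr² = 0.07451 m²; T_body⁴ − T_wall⁴ = 1.518×10⁸ − 5.082×10⁹ = -4.930×10⁹ K⁴.
|P_net| = 0.46·5.67×10⁻⁸·0.07451·4.930×10⁹.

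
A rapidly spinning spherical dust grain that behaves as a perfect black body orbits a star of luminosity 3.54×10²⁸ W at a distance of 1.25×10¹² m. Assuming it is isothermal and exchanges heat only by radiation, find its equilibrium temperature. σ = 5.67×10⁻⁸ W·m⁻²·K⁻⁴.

T ≈ 299 K

First find the stellar flux at distance d: S = L/(4πd²) = 3.54×10²⁸/(4π·(1.25×10¹²)²) = 1803 W/m².
For an isothermal sphere, absorbed (1−a)S·πr² = emitted σ·4πr²·T⁴, so T⁴ = (1−a)S/(4σ).
T⁴ = 1.00·1803/(4·5.67×10⁻⁸) = 7.949×10⁹ K⁴.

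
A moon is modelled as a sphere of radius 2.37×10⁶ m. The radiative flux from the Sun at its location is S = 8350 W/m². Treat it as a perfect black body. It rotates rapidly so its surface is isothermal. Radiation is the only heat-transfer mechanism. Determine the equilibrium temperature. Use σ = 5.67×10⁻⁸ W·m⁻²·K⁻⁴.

T ≈ 438 K

At equilibrium, absorbed power = emitted power.
Absorbing cross-section = πr² = 1.765×10¹³ m²; emitting surface = 4πr² = 7.058×10¹³ m² (ratio 4).
S·A_cross = εσ·A_surf·T⁴  ⇒  T⁴ = S/(4σ).
T⁴ = 1.00·8350/(4·5.67×10⁻⁸) = 3.682×10¹⁰ K⁴.
T = (3.682×10¹⁰)^(1/4).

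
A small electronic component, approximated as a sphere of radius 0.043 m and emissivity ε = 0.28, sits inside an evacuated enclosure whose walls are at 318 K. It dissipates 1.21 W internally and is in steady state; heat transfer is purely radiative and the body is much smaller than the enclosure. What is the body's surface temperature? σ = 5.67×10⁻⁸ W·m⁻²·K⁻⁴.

For a small grey body in a large enclosure, net radiated power = εσA(T⁴ − T_w⁴).
Steady state: P = εσA(T⁴ − T_w⁴) with A = 4πr² = 0.02324 m².
T⁴ = P/(εσA) + T_w⁴ = 1.21/(0.28·5.67×10⁻⁸·0.02324) + (318)⁴
    = 3.280×10⁹ + 1.023×10¹⁰ = 1.351×10¹⁰ K⁴.

T ≈ 341 K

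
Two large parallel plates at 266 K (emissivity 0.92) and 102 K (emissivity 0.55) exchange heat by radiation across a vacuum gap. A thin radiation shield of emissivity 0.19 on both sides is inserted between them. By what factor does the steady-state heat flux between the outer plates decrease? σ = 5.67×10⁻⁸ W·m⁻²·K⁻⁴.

Without shield: q₀ = σΔ(T⁴)/(1/ε₁+1/ε₂−1) with denominator 1.905.
With shield the two gaps are in series; the resistances add: (1/ε₁+1/ε_s−1)+(1/ε_s+1/ε₂−1) = 5.350+6.081 = 11.43.
Heat-flux ratio q₀/q = 11.43/1.905.

factor ≈ 6.00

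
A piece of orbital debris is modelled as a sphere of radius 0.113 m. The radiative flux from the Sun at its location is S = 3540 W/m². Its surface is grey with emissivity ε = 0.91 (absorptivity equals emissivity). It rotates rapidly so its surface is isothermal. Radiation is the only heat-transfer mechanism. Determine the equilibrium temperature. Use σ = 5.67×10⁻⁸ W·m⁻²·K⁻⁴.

T ≈ 353 K

At equilibrium, absorbed power = emitted power.
Absorbing cross-section = πr² = 0.04011 m²; emitting surface = 4πr² = 0.1605 m² (ratio 4).
εS·A_cross = εσ·A_surf·T⁴  ⇒  T⁴ = S/(4σ)   (ε cancels).
T⁴ = 3540/(4·5.67×10⁻⁸) = 1.561×10¹⁰ K⁴.
T = (1.561×10¹⁰)^(1/4).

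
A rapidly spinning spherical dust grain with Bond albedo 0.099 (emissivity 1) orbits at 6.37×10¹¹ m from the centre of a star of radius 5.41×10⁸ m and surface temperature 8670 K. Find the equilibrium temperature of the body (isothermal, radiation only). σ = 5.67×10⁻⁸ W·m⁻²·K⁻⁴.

The star's surface emits σT_*⁴; at distance d the flux is S = σT_*⁴(R_*/d)².
S = 5.67×10⁻⁸·(8670)⁴·(5.41×10⁸/6.37×10¹¹)² = 231.1 W/m².
For an isothermal sphere T⁴ = (1−a)S/(4σ) = 9.180×10⁸ K⁴.

T ≈ 174 K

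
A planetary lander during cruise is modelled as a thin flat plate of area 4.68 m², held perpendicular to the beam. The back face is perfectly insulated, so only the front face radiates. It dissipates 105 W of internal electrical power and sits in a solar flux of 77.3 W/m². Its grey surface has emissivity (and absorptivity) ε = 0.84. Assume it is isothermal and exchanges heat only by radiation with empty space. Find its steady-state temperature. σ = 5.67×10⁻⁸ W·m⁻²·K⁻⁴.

T ≈ 207 K

At steady state, absorbed solar power + internal power = radiated power.
Absorbed: α·S·A_cross = 0.84·77.3·4.680 = 303.9 W (cross-section A).
Total input = 303.9 + 105 = 408.9 W.
Radiated: εσ·A_surf·T⁴ with A_surf = A = 4.680 m².
T⁴ = 408.9/(0.84·5.67×10⁻⁸·4.680) = 1.834×10⁹ K⁴.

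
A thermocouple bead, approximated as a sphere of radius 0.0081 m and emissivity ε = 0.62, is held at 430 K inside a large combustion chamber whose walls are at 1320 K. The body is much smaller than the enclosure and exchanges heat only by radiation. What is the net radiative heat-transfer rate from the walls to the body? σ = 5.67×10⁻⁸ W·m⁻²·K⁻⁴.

For a small grey body in a large enclosure: P_net = εσA(T_body⁴ − T_wall⁴).
A = 4πr² = 8.245×10⁻⁴ m²; T_body⁴ − T_wall⁴ = 3.419×10¹⁰ − 3.036×10¹² = -3.002×10¹² K⁴.
|P_net| = 0.62·5.67×10⁻⁸·8.245×10⁻⁴·3.002×10¹².

P_net ≈ 87.0 W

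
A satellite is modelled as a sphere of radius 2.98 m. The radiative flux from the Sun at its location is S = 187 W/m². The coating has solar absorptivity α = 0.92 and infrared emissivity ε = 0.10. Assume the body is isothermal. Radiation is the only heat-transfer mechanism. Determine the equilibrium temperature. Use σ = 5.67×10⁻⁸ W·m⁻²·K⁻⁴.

T ≈ 295 K

At equilibrium, absorbed power = emitted power.
Absorbing cross-section = πr² = 27.90 m²; emitting surface = 4πr² = 111.6 m² (ratio 4).
αS·A_cross = εσ·A_surf·T⁴  ⇒  T⁴ = αS/(ε·4σ).
T⁴ = 0.920·187/(0.10·4·5.67×10⁻⁸) = 7.586×10⁹ K⁴.
T = (7.586×10⁹)^(1/4).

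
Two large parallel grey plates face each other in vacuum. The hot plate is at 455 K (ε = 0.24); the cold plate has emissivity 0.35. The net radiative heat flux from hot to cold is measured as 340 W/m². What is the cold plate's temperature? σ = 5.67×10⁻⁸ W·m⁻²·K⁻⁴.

q = σ(T₁⁴ − T₂⁴)/(1/ε₁ + 1/ε₂ − 1); denominator = 6.024.
T₂⁴ = T₁⁴ − q·(1/ε₁+1/ε₂−1)/σ = 4.286×10¹⁰ − 340·6.024/5.67×10⁻⁸
    = 6.738×10⁹ K⁴.

T₂ ≈ 287 K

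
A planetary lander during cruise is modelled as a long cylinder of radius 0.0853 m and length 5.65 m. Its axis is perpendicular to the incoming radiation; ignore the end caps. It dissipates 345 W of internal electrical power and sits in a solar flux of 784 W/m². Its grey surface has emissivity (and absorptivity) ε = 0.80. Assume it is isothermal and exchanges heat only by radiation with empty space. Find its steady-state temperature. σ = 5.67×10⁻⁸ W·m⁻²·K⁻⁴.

At steady state, absorbed solar power + internal power = radiated power.
Absorbed: α·S·A_cross = 0.80·784·0.9639 = 604.6 W (cross-section 2rL).
Total input = 604.6 + 345 = 949.6 W.
Radiated: εσ·A_surf·T⁴ with A_surf = 2πrL = 3.028 m².
T⁴ = 949.6/(0.80·5.67×10⁻⁸·3.028) = 6.913×10⁹ K⁴.

T ≈ 288 K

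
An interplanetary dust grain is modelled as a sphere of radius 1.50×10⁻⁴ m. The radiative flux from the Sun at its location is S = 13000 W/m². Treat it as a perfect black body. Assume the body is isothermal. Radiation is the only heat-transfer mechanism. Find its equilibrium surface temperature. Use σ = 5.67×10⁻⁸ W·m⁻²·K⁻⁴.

T ≈ 489 K

At equilibrium, absorbed power = emitted power.
Absorbing cross-section = πr² = 7.069×10⁻⁸ m²; emitting surface = 4πr² = 2.827×10⁻⁷ m² (ratio 4).
S·A_cross = εσ·A_surf·T⁴  ⇒  T⁴ = S/(4σ).
T⁴ = 1.00·13000/(4·5.67×10⁻⁸) = 5.732×10¹⁰ K⁴.
T = (5.732×10¹⁰)^(1/4).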